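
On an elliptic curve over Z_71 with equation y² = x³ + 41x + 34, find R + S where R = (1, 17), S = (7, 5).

(67, 44)

(1, 17) + (7, 5). λ = (5 - 17)/(7 - 1) ≡ 59/6 mod 71. 6⁻¹ ≡ 12 (mod 71) since 6·12 = 72 ≡ 1, so λ ≡ 69.
  x = λ² - 1 - 7 = 4761 - 8 ≡ 67; y = λ·(1 - 67) - 17 ≡ 44. → (67, 44)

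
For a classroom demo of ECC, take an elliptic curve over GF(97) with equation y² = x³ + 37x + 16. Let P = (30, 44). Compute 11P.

(19, 20)

Double-and-add on 11 = (1011)₂. Start with P = (30, 44) for the leading 1-bit.
double: tangent at (30, 44): λ = (3·30² + 37)/(2·44) ≡ 21/88. 88⁻¹ ≡ 43 (mod 97), so λ ≡ 21·43 ≡ 30.
  x = λ² - 30 - 30 = 900 - 60 ≡ 64; y = λ·(30 - 64) - 44 ≡ 3. → (64, 3)
double: tangent at (64, 3): λ = (3·64² + 37)/(2·3) ≡ 6/6. 6⁻¹ ≡ 81 (mod 97) since 6·81 = 486 ≡ 1, so λ ≡ 6·81 ≡ 1.
  x = λ² - 64 - 64 = 1 - 128 ≡ 67; y = λ·(64 - 67) - 3 ≡ 91. → (67, 91)
add P: (67, 91) + (30, 44). λ = (44 - 91)/(30 - 67) ≡ 50/60 mod 97. 60⁻¹ ≡ 76 (mod 97), so λ ≡ 17.
  x = λ² - 67 - 30 = 289 - 97 ≡ 95; y = λ·(67 - 95) - 91 ≡ 15. → (95, 15)
double: tangent at (95, 15): λ = (3·95² + 37)/(2·15) ≡ 49/30. 30⁻¹ ≡ 55 (mod 97), so λ ≡ 49·55 ≡ 76.
  x = λ² - 95 - 95 = 5776 - 190 ≡ 57; y = λ·(95 - 57) - 15 ≡ 60. → (57, 60)
add P: (57, 60) + (30, 44). λ = (44 - 60)/(30 - 57) ≡ 81/70 mod 97. 70⁻¹ ≡ 79 (mod 97), so λ ≡ 94.
  x = λ² - 57 - 30 = 8836 - 87 ≡ 19; y = λ·(57 - 19) - 60 ≡ 20. → (19, 20)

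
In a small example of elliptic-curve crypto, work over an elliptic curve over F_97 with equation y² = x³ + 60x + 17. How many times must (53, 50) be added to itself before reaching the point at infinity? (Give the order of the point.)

2P: tangent at (53, 50): λ = (3·53² + 60)/(2·50) ≡ 48/3. 3⁻¹ ≡ 65 (mod 97) since 3·65 = 195 ≡ 1, so λ ≡ 48·65 ≡ 16.
  x = λ² - 53 - 53 = 256 - 106 ≡ 53; y = λ·(53 - 53) - 50 ≡ 47. → (53, 47)
3P: (53, 47) + (53, 50): same x and y₁ ≡ -y₂, so the sum is the point at infinity.
3P = the point at infinity, so the order is 3.

3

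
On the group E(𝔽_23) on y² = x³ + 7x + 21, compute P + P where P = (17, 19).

tangent at (17, 19): λ = (3·17² + 7)/(2·19) ≡ 0/15. 15⁻¹ ≡ 20 (mod 23), so λ ≡ 0·20 ≡ 0.
  x = λ² - 17 - 17 = 0 - 34 ≡ 12; y = λ·(17 - 12) - 19 ≡ 4. → (12, 4)

(12, 4)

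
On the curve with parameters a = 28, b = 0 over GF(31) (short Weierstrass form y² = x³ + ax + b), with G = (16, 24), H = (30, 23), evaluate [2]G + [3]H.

(3, 24)

First 2G:
Repeated addition: build up to 2G.
2G: tangent at (16, 24): λ = (3·16² + 28)/(2·24) ≡ 21/17. 17⁻¹ ≡ 11 (mod 31) since 17·11 = 187 ≡ 1, so λ ≡ 21·11 ≡ 14.
  x = λ² - 16 - 16 = 196 - 32 ≡ 9; y = λ·(16 - 9) - 24 ≡ 12. → (9, 12)
2G = (9, 12).
Next 3H:
Repeated addition: build up to 3H.
2H: tangent at (30, 23): λ = (3·30² + 28)/(2·23) ≡ 0/15. 15⁻¹ ≡ 29 (mod 31), so λ ≡ 0·29 ≡ 0.
  x = λ² - 30 - 30 = 0 - 60 ≡ 2; y = λ·(30 - 2) - 23 ≡ 8. → (2, 8)
3H: (2, 8) + (30, 23). λ = (23 - 8)/(30 - 2) ≡ 15/28 mod 31. 28⁻¹ ≡ 10 (mod 31), so λ ≡ 26.
  x = λ² - 2 - 30 = 676 - 32 ≡ 24; y = λ·(2 - 24) - 8 ≡ 9. → (24, 9)
3H = (24, 9).
Finally 2G + 3H:
(9, 12) + (24, 9). λ = (9 - 12)/(24 - 9) ≡ 28/15 mod 31. 15⁻¹ ≡ 29 (mod 31) since 15·29 = 435 ≡ 1, so λ ≡ 6.
  x = λ² - 9 - 24 = 36 - 33 ≡ 3; y = λ·(9 - 3) - 12 ≡ 24. → (3, 24)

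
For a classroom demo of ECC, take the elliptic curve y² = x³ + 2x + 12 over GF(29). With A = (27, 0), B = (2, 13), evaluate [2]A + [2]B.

(21, 8)

First 2A:
Repeated addition: build up to 2A.
2A: (27, 0) + (27, 0): same x and y₁ ≡ -y₂, so the sum is ∞.
2A = ∞.
Next 2B:
Repeated addition: build up to 2B.
2B: tangent at (2, 13): λ = (3·2² + 2)/(2·13) ≡ 14/26. 26⁻¹ ≡ 19 (mod 29), so λ ≡ 14·19 ≡ 5.
  x = λ² - 2 - 2 = 25 - 4 ≡ 21; y = λ·(2 - 21) - 13 ≡ 8. → (21, 8)
2B = (21, 8).
Finally 2A + 2B:
∞ + (21, 8) = (21, 8) (identity).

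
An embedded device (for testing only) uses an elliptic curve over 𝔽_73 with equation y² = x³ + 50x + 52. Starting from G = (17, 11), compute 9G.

(17, 11)

Double-and-add on 9 = (1001)₂. Start with G = (17, 11) for the leading 1-bit.
double: tangent at (17, 11): λ = (3·17² + 50)/(2·11) ≡ 41/22. 22⁻¹ ≡ 10 (mod 73), so λ ≡ 41·10 ≡ 45.
  x = λ² - 17 - 17 = 2025 - 34 ≡ 20; y = λ·(17 - 20) - 11 ≡ 0. → (20, 0)
double: (20, 0) + (20, 0): same x and y₁ ≡ -y₂, so the sum is 𝒪.
double: 𝒪 + 𝒪 = 𝒪 (identity).
add G: 𝒪 + (17, 11) = (17, 11) (identity).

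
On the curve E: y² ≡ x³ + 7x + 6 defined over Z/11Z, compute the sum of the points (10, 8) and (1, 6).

(1, 5)

(10, 8) + (1, 6). λ = (6 - 8)/(1 - 10) ≡ 9/2 mod 11. 2⁻¹ ≡ 6 (mod 11), so λ ≡ 10.
  x = λ² - 10 - 1 = 100 - 11 ≡ 1; y = λ·(10 - 1) - 8 ≡ 5. → (1, 5)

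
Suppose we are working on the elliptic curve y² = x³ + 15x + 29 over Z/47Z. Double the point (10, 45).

tangent at (10, 45): λ = (3·10² + 15)/(2·45) ≡ 33/43. 43⁻¹ ≡ 35 (mod 47), so λ ≡ 33·35 ≡ 27.
  x = λ² - 10 - 10 = 729 - 20 ≡ 4; y = λ·(10 - 4) - 45 ≡ 23. → (4, 23)

(4, 23)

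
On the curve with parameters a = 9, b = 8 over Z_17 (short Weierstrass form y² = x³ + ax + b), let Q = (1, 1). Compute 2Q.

tangent at (1, 1): λ = (3·1² + 9)/(2·1) ≡ 12/2. 2⁻¹ ≡ 9 (mod 17), so λ ≡ 12·9 ≡ 6.
  x = λ² - 1 - 1 = 36 - 2 ≡ 0; y = λ·(1 - 0) - 1 ≡ 5. → (0, 5)

(0, 5)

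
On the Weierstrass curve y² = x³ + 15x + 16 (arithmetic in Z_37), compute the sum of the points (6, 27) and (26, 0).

(33, 15)

(6, 27) + (26, 0). λ = (0 - 27)/(26 - 6) ≡ 10/20 mod 37. 20⁻¹ ≡ 13 (mod 37), so λ ≡ 19.
  x = λ² - 6 - 26 = 361 - 32 ≡ 33; y = λ·(6 - 33) - 27 ≡ 15. → (33, 15)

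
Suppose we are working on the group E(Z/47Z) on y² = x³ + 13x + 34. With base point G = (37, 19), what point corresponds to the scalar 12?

(32, 41)

Repeated addition: build up to 12G.
2G: tangent at (37, 19): λ = (3·37² + 13)/(2·19) ≡ 31/38. 38⁻¹ ≡ 26 (mod 47) since 38·26 = 988 ≡ 1, so λ ≡ 31·26 ≡ 7.
  x = λ² - 37 - 37 = 49 - 74 ≡ 22; y = λ·(37 - 22) - 19 ≡ 39. → (22, 39)
3G: (22, 39) + (37, 19). λ = (19 - 39)/(37 - 22) ≡ 27/15 mod 47. 15⁻¹ ≡ 22 (mod 47) since 15·22 = 330 ≡ 1, so λ ≡ 30.
  x = λ² - 22 - 37 = 900 - 59 ≡ 42; y = λ·(22 - 42) - 39 ≡ 19. → (42, 19)
4G: (42, 19) + (37, 19). λ = (19 - 19)/(37 - 42) ≡ 0/42 mod 47. 42⁻¹ ≡ 28 (mod 47) since 42·28 = 1176 ≡ 1, so λ ≡ 0.
  x = λ² - 42 - 37 = 0 - 79 ≡ 15; y = λ·(42 - 15) - 19 ≡ 28. → (15, 28)
5G: (15, 28) + (37, 19). λ = (19 - 28)/(37 - 15) ≡ 38/22 mod 47. 22⁻¹ ≡ 15 (mod 47) since 22·15 = 330 ≡ 1, so λ ≡ 6.
  x = λ² - 15 - 37 = 36 - 52 ≡ 31; y = λ·(15 - 31) - 28 ≡ 17. → (31, 17)
6G: (31, 17) + (37, 19). λ = (19 - 17)/(37 - 31) ≡ 2/6 mod 47. 6⁻¹ ≡ 8 (mod 47), so λ ≡ 16.
  x = λ² - 31 - 37 = 256 - 68 ≡ 0; y = λ·(31 - 0) - 17 ≡ 9. → (0, 9)
7G: (0, 9) + (37, 19). λ = (19 - 9)/(37 - 0) ≡ 10/37 mod 47. 37⁻¹ ≡ 14 (mod 47), so λ ≡ 46.
  x = λ² - 0 - 37 = 2116 - 37 ≡ 11; y = λ·(0 - 11) - 9 ≡ 2. → (11, 2)
8G: (11, 2) + (37, 19). λ = (19 - 2)/(37 - 11) ≡ 17/26 mod 47. 26⁻¹ ≡ 38 (mod 47), so λ ≡ 35.
  x = λ² - 11 - 37 = 1225 - 48 ≡ 2; y = λ·(11 - 2) - 2 ≡ 31. → (2, 31)
9G: (2, 31) + (37, 19). λ = (19 - 31)/(37 - 2) ≡ 35/35 mod 47. 35⁻¹ ≡ 43 (mod 47), so λ ≡ 1.
  x = λ² - 2 - 37 = 1 - 39 ≡ 9; y = λ·(2 - 9) - 31 ≡ 9. → (9, 9)
10G: (9, 9) + (37, 19). λ = (19 - 9)/(37 - 9) ≡ 10/28 mod 47. 28⁻¹ ≡ 42 (mod 47), so λ ≡ 44.
  x = λ² - 9 - 37 = 1936 - 46 ≡ 10; y = λ·(9 - 10) - 9 ≡ 41. → (10, 41)
11G: (10, 41) + (37, 19). λ = (19 - 41)/(37 - 10) ≡ 25/27 mod 47. 27⁻¹ ≡ 7 (mod 47) since 27·7 = 189 ≡ 1, so λ ≡ 34.
  x = λ² - 10 - 37 = 1156 - 47 ≡ 28; y = λ·(10 - 28) - 41 ≡ 5. → (28, 5)
12G: (28, 5) + (37, 19). λ = (19 - 5)/(37 - 28) ≡ 14/9 mod 47. 9⁻¹ ≡ 21 (mod 47), so λ ≡ 12.
  x = λ² - 28 - 37 = 144 - 65 ≡ 32; y = λ·(28 - 32) - 5 ≡ 41. → (32, 41)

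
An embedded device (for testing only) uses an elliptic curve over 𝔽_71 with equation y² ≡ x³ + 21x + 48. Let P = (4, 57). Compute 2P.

tangent at (4, 57): λ = (3·4² + 21)/(2·57) ≡ 69/43. 43⁻¹ ≡ 38 (mod 71), so λ ≡ 69·38 ≡ 66.
  x = λ² - 4 - 4 = 4356 - 8 ≡ 17; y = λ·(4 - 17) - 57 ≡ 8. → (17, 8)

(17, 8)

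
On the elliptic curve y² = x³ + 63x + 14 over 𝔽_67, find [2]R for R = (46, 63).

tangent at (46, 63): λ = (3·46² + 63)/(2·63) ≡ 46/59. 59⁻¹ ≡ 25 (mod 67), so λ ≡ 46·25 ≡ 11.
  x = λ² - 46 - 46 = 121 - 92 ≡ 29; y = λ·(46 - 29) - 63 ≡ 57. → (29, 57)

(29, 57)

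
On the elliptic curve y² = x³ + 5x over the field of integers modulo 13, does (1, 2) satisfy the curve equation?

no

y² = 2² ≡ 4; x³ + 5x + 0 = 6 ≡ 6 (mod 13). 4 ≠ 6.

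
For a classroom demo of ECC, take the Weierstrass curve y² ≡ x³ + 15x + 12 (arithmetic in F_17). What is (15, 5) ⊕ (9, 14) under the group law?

(8, 10)

(15, 5) + (9, 14). λ = (14 - 5)/(9 - 15) ≡ 9/11 mod 17. 11⁻¹ ≡ 14 (mod 17) since 11·14 = 154 ≡ 1, so λ ≡ 7.
  x = λ² - 15 - 9 = 49 - 24 ≡ 8; y = λ·(15 - 8) - 5 ≡ 10. → (8, 10)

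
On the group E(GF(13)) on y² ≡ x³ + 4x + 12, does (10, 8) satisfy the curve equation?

y² = 8² ≡ 12; x³ + 4x + 12 = 1052 ≡ 12 (mod 13). 12 = 12.

yes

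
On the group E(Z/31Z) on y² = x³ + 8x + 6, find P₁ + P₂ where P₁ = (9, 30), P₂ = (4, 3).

(9, 30) + (4, 3). λ = (3 - 30)/(4 - 9) ≡ 4/26 mod 31. 26⁻¹ ≡ 6 (mod 31) since 26·6 = 156 ≡ 1, so λ ≡ 24.
  x = λ² - 9 - 4 = 576 - 13 ≡ 5; y = λ·(9 - 5) - 30 ≡ 4. → (5, 4)

(5, 4)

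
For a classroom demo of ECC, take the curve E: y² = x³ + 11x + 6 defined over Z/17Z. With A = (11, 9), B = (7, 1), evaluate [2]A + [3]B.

(1, 16)

First 2A:
Repeated addition: build up to 2A.
2A: tangent at (11, 9): λ = (3·11² + 11)/(2·9) ≡ 0/1. 1⁻¹ ≡ 1 (mod 17) since 1·1 = 1 ≡ 1, so λ ≡ 0·1 ≡ 0.
  x = λ² - 11 - 11 = 0 - 22 ≡ 12; y = λ·(11 - 12) - 9 ≡ 8. → (12, 8)
2A = (12, 8).
Next 3B:
Repeated addition: build up to 3B.
2B: tangent at (7, 1): λ = (3·7² + 11)/(2·1) ≡ 5/2. 2⁻¹ ≡ 9 (mod 17) since 2·9 = 18 ≡ 1, so λ ≡ 5·9 ≡ 11.
  x = λ² - 7 - 7 = 121 - 14 ≡ 5; y = λ·(7 - 5) - 1 ≡ 4. → (5, 4)
3B: (5, 4) + (7, 1). λ = (1 - 4)/(7 - 5) ≡ 14/2 mod 17. 2⁻¹ ≡ 9 (mod 17) since 2·9 = 18 ≡ 1, so λ ≡ 7.
  x = λ² - 5 - 7 = 49 - 12 ≡ 3; y = λ·(5 - 3) - 4 ≡ 10. → (3, 10)
3B = (3, 10).
Finally 2A + 3B:
(12, 8) + (3, 10). λ = (10 - 8)/(3 - 12) ≡ 2/8 mod 17. 8⁻¹ ≡ 15 (mod 17), so λ ≡ 13.
  x = λ² - 12 - 3 = 169 - 15 ≡ 1; y = λ·(12 - 1) - 8 ≡ 16. → (1, 16)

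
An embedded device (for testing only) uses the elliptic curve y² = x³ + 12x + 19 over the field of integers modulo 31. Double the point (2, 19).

tangent at (2, 19): λ = (3·2² + 12)/(2·19) ≡ 24/7. 7⁻¹ ≡ 9 (mod 31), so λ ≡ 24·9 ≡ 30.
  x = λ² - 2 - 2 = 900 - 4 ≡ 28; y = λ·(2 - 28) - 19 ≡ 7. → (28, 7)

(28, 7)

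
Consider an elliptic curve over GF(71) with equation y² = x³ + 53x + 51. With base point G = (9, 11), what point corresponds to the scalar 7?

Double-and-add on 7 = (111)₂. Start with G = (9, 11) for the leading 1-bit.
double: tangent at (9, 11): λ = (3·9² + 53)/(2·11) ≡ 12/22. 22⁻¹ ≡ 42 (mod 71), so λ ≡ 12·42 ≡ 7.
  x = λ² - 9 - 9 = 49 - 18 ≡ 31; y = λ·(9 - 31) - 11 ≡ 48. → (31, 48)
add G: (31, 48) + (9, 11). λ = (11 - 48)/(9 - 31) ≡ 34/49 mod 71. 49⁻¹ ≡ 29 (mod 71) since 49·29 = 1421 ≡ 1, so λ ≡ 63.
  x = λ² - 31 - 9 = 3969 - 40 ≡ 24; y = λ·(31 - 24) - 48 ≡ 38. → (24, 38)
double: tangent at (24, 38): λ = (3·24² + 53)/(2·38) ≡ 6/5. 5⁻¹ ≡ 57 (mod 71) since 5·57 = 285 ≡ 1, so λ ≡ 6·57 ≡ 58.
  x = λ² - 24 - 24 = 3364 - 48 ≡ 50; y = λ·(24 - 50) - 38 ≡ 16. → (50, 16)
add G: (50, 16) + (9, 11). λ = (11 - 16)/(9 - 50) ≡ 66/30 mod 71. 30⁻¹ ≡ 45 (mod 71), so λ ≡ 59.
  x = λ² - 50 - 9 = 3481 - 59 ≡ 14; y = λ·(50 - 14) - 16 ≡ 49. → (14, 49)

(14, 49)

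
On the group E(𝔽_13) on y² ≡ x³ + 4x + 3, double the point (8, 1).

(7, 6)

tangent at (8, 1): λ = (3·8² + 4)/(2·1) ≡ 1/2. 2⁻¹ ≡ 7 (mod 13), so λ ≡ 1·7 ≡ 7.
  x = λ² - 8 - 8 = 49 - 16 ≡ 7; y = λ·(8 - 7) - 1 ≡ 6. → (7, 6)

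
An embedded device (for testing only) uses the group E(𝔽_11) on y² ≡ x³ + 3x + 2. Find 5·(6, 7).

Write Q = (6, 7).
Repeated addition: build up to 5Q.
2Q: tangent at (6, 7): λ = (3·6² + 3)/(2·7) ≡ 1/3. 3⁻¹ ≡ 4 (mod 11), so λ ≡ 1·4 ≡ 4.
  x = λ² - 6 - 6 = 16 - 12 ≡ 4; y = λ·(6 - 4) - 7 ≡ 1. → (4, 1)
3Q: (4, 1) + (6, 7). λ = (7 - 1)/(6 - 4) ≡ 6/2 mod 11. 2⁻¹ ≡ 6 (mod 11) since 2·6 = 12 ≡ 1, so λ ≡ 3.
  x = λ² - 4 - 6 = 9 - 10 ≡ 10; y = λ·(4 - 10) - 1 ≡ 3. → (10, 3)
4Q: (10, 3) + (6, 7). λ = (7 - 3)/(6 - 10) ≡ 4/7 mod 11. 7⁻¹ ≡ 8 (mod 11), so λ ≡ 10.
  x = λ² - 10 - 6 = 100 - 16 ≡ 7; y = λ·(10 - 7) - 3 ≡ 5. → (7, 5)
5Q: (7, 5) + (6, 7). λ = (7 - 5)/(6 - 7) ≡ 2/10 mod 11. 10⁻¹ ≡ 10 (mod 11), so λ ≡ 9.
  x = λ² - 7 - 6 = 81 - 13 ≡ 2; y = λ·(7 - 2) - 5 ≡ 7. → (2, 7)

(2, 7)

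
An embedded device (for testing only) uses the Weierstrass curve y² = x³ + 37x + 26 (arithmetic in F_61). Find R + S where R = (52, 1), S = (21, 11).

(22, 9)

(52, 1) + (21, 11). λ = (11 - 1)/(21 - 52) ≡ 10/30 mod 61. 30⁻¹ ≡ 59 (mod 61) since 30·59 = 1770 ≡ 1, so λ ≡ 41.
  x = λ² - 52 - 21 = 1681 - 73 ≡ 22; y = λ·(52 - 22) - 1 ≡ 9. → (22, 9)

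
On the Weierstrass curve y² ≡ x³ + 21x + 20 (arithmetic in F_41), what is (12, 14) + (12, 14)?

(26, 26)

tangent at (12, 14): λ = (3·12² + 21)/(2·14) ≡ 2/28. 28⁻¹ ≡ 22 (mod 41), so λ ≡ 2·22 ≡ 3.
  x = λ² - 12 - 12 = 9 - 24 ≡ 26; y = λ·(12 - 26) - 14 ≡ 26. → (26, 26)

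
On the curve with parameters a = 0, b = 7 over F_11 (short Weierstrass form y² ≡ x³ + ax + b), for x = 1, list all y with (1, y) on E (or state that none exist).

none

x³ + 0x + 7 = 8 ≡ 8 (mod 11).
8 is a non-residue mod 11; no y exists.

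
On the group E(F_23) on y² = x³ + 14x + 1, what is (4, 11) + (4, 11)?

tangent at (4, 11): λ = (3·4² + 14)/(2·11) ≡ 16/22. 22⁻¹ ≡ 22 (mod 23), so λ ≡ 16·22 ≡ 7.
  x = λ² - 4 - 4 = 49 - 8 ≡ 18; y = λ·(4 - 18) - 11 ≡ 6. → (18, 6)

(18, 6)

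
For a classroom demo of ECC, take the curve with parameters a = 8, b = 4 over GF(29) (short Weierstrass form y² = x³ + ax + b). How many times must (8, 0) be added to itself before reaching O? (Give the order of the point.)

2

2P: (8, 0) + (8, 0): same x and y₁ ≡ -y₂, so the sum is O.
2P = O, so the order is 2.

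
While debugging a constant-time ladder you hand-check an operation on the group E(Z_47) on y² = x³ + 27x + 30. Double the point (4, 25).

tangent at (4, 25): λ = (3·4² + 27)/(2·25) ≡ 28/3. 3⁻¹ ≡ 16 (mod 47), so λ ≡ 28·16 ≡ 25.
  x = λ² - 4 - 4 = 625 - 8 ≡ 6; y = λ·(4 - 6) - 25 ≡ 19. → (6, 19)

(6, 19)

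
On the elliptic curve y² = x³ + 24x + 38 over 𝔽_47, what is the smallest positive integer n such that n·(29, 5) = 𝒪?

12

2P: tangent at (29, 5): λ = (3·29² + 24)/(2·5) ≡ 9/10. 10⁻¹ ≡ 33 (mod 47), so λ ≡ 9·33 ≡ 15.
  x = λ² - 29 - 29 = 225 - 58 ≡ 26; y = λ·(29 - 26) - 5 ≡ 40. → (26, 40)
3P: (26, 40) + (29, 5). λ = (5 - 40)/(29 - 26) ≡ 12/3 mod 47. 3⁻¹ ≡ 16 (mod 47) since 3·16 = 48 ≡ 1, so λ ≡ 4.
  x = λ² - 26 - 29 = 16 - 55 ≡ 8; y = λ·(26 - 8) - 40 ≡ 32. → (8, 32)
4P: (8, 32) + (29, 5). λ = (5 - 32)/(29 - 8) ≡ 20/21 mod 47. 21⁻¹ ≡ 9 (mod 47), so λ ≡ 39.
  x = λ² - 8 - 29 = 1521 - 37 ≡ 27; y = λ·(8 - 27) - 32 ≡ 26. → (27, 26)
5P: (27, 26) + (29, 5). λ = (5 - 26)/(29 - 27) ≡ 26/2 mod 47. 2⁻¹ ≡ 24 (mod 47), so λ ≡ 13.
  x = λ² - 27 - 29 = 169 - 56 ≡ 19; y = λ·(27 - 19) - 26 ≡ 31. → (19, 31)
6P: (19, 31) + (29, 5). λ = (5 - 31)/(29 - 19) ≡ 21/10 mod 47. 10⁻¹ ≡ 33 (mod 47) since 10·33 = 330 ≡ 1, so λ ≡ 35.
  x = λ² - 19 - 29 = 1225 - 48 ≡ 2; y = λ·(19 - 2) - 31 ≡ 0. → (2, 0)
7P: (2, 0) + (29, 5). λ = (5 - 0)/(29 - 2) ≡ 5/27 mod 47. 27⁻¹ ≡ 7 (mod 47), so λ ≡ 35.
  x = λ² - 2 - 29 = 1225 - 31 ≡ 19; y = λ·(2 - 19) - 0 ≡ 16. → (19, 16)
8P: (19, 16) + (29, 5). λ = (5 - 16)/(29 - 19) ≡ 36/10 mod 47. 10⁻¹ ≡ 33 (mod 47) since 10·33 = 330 ≡ 1, so λ ≡ 13.
  x = λ² - 19 - 29 = 169 - 48 ≡ 27; y = λ·(19 - 27) - 16 ≡ 21. → (27, 21)
9P: (27, 21) + (29, 5). λ = (5 - 21)/(29 - 27) ≡ 31/2 mod 47. 2⁻¹ ≡ 24 (mod 47) since 2·24 = 48 ≡ 1, so λ ≡ 39.
  x = λ² - 27 - 29 = 1521 - 56 ≡ 8; y = λ·(27 - 8) - 21 ≡ 15. → (8, 15)
10P: (8, 15) + (29, 5). λ = (5 - 15)/(29 - 8) ≡ 37/21 mod 47. 21⁻¹ ≡ 9 (mod 47), so λ ≡ 4.
  x = λ² - 8 - 29 = 16 - 37 ≡ 26; y = λ·(8 - 26) - 15 ≡ 7. → (26, 7)
11P: (26, 7) + (29, 5). λ = (5 - 7)/(29 - 26) ≡ 45/3 mod 47. 3⁻¹ ≡ 16 (mod 47), so λ ≡ 15.
  x = λ² - 26 - 29 = 225 - 55 ≡ 29; y = λ·(26 - 29) - 7 ≡ 42. → (29, 42)
12P: (29, 42) + (29, 5): same x and y₁ ≡ -y₂, so the sum is 𝒪.
12P = 𝒪, so the order is 12.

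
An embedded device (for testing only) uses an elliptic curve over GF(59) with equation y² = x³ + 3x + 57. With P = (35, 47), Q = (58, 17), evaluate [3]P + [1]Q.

First 3P:
Repeated addition: build up to 3P.
2P: tangent at (35, 47): λ = (3·35² + 3)/(2·47) ≡ 20/35. 35⁻¹ ≡ 27 (mod 59) since 35·27 = 945 ≡ 1, so λ ≡ 20·27 ≡ 9.
  x = λ² - 35 - 35 = 81 - 70 ≡ 11; y = λ·(35 - 11) - 47 ≡ 51. → (11, 51)
3P: (11, 51) + (35, 47). λ = (47 - 51)/(35 - 11) ≡ 55/24 mod 59. 24⁻¹ ≡ 32 (mod 59), so λ ≡ 49.
  x = λ² - 11 - 35 = 2401 - 46 ≡ 54; y = λ·(11 - 54) - 51 ≡ 25. → (54, 25)
3P = (54, 25).
Finally 3P + Q:
(54, 25) + (58, 17). λ = (17 - 25)/(58 - 54) ≡ 51/4 mod 59. 4⁻¹ ≡ 15 (mod 59), so λ ≡ 57.
  x = λ² - 54 - 58 = 3249 - 112 ≡ 10; y = λ·(54 - 10) - 25 ≡ 5. → (10, 5)

(10, 5)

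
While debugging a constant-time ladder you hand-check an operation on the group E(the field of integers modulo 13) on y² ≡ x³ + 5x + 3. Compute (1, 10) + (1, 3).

O

The two points share x = 1 and their y-coordinates satisfy 10 + 3 ≡ 0 (mod 13), so they are inverses. Their sum is the point at infinity.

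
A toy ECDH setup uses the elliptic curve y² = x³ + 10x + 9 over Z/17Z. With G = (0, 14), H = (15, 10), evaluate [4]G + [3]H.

(0, 14)

First 4G:
Double-and-add on 4 = (100)₂. Start with G = (0, 14) for the leading 1-bit.
double: tangent at (0, 14): λ = (3·0² + 10)/(2·14) ≡ 10/11. 11⁻¹ ≡ 14 (mod 17), so λ ≡ 10·14 ≡ 4.
  x = λ² - 0 - 0 = 16 - 0 ≡ 16; y = λ·(0 - 16) - 14 ≡ 7. → (16, 7)
double: tangent at (16, 7): λ = (3·16² + 10)/(2·7) ≡ 13/14. 14⁻¹ ≡ 11 (mod 17), so λ ≡ 13·11 ≡ 7.
  x = λ² - 16 - 16 = 49 - 32 ≡ 0; y = λ·(16 - 0) - 7 ≡ 3. → (0, 3)
4G = (0, 3).
Next 3H:
Repeated addition: build up to 3H.
2H: tangent at (15, 10): λ = (3·15² + 10)/(2·10) ≡ 5/3. 3⁻¹ ≡ 6 (mod 17) since 3·6 = 18 ≡ 1, so λ ≡ 5·6 ≡ 13.
  x = λ² - 15 - 15 = 169 - 30 ≡ 3; y = λ·(15 - 3) - 10 ≡ 10. → (3, 10)
3H: (3, 10) + (15, 10). λ = (10 - 10)/(15 - 3) ≡ 0/12 mod 17. 12⁻¹ ≡ 10 (mod 17), so λ ≡ 0.
  x = λ² - 3 - 15 = 0 - 18 ≡ 16; y = λ·(3 - 16) - 10 ≡ 7. → (16, 7)
3H = (16, 7).
Finally 4G + 3H:
(0, 3) + (16, 7). λ = (7 - 3)/(16 - 0) ≡ 4/16 mod 17. 16⁻¹ ≡ 16 (mod 17), so λ ≡ 13.
  x = λ² - 0 - 16 = 169 - 16 ≡ 0; y = λ·(0 - 0) - 3 ≡ 14. → (0, 14)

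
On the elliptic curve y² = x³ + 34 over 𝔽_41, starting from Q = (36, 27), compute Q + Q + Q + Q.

Repeated addition: build up to 4Q.
2Q: tangent at (36, 27): λ = (3·36² + 0)/(2·27) ≡ 34/13. 13⁻¹ ≡ 19 (mod 41), so λ ≡ 34·19 ≡ 31.
  x = λ² - 36 - 36 = 961 - 72 ≡ 28; y = λ·(36 - 28) - 27 ≡ 16. → (28, 16)
3Q: (28, 16) + (36, 27). λ = (27 - 16)/(36 - 28) ≡ 11/8 mod 41. 8⁻¹ ≡ 36 (mod 41) since 8·36 = 288 ≡ 1, so λ ≡ 27.
  x = λ² - 28 - 36 = 729 - 64 ≡ 9; y = λ·(28 - 9) - 16 ≡ 5. → (9, 5)
4Q: (9, 5) + (36, 27). λ = (27 - 5)/(36 - 9) ≡ 22/27 mod 41. 27⁻¹ ≡ 38 (mod 41) since 27·38 = 1026 ≡ 1, so λ ≡ 16.
  x = λ² - 9 - 36 = 256 - 45 ≡ 6; y = λ·(9 - 6) - 5 ≡ 2. → (6, 2)

(6, 2)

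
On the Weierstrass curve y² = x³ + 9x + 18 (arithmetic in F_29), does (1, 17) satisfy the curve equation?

y² = 17² ≡ 28; x³ + 9x + 18 = 28 ≡ 28 (mod 29). 28 = 28.

yes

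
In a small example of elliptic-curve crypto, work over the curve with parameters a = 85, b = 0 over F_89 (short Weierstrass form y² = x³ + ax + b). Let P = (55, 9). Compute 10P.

O

Repeated addition: build up to 10P.
2P: tangent at (55, 9): λ = (3·55² + 85)/(2·9) ≡ 82/18. 18⁻¹ ≡ 5 (mod 89), so λ ≡ 82·5 ≡ 54.
  x = λ² - 55 - 55 = 2916 - 110 ≡ 47; y = λ·(55 - 47) - 9 ≡ 67. → (47, 67)
3P: (47, 67) + (55, 9). λ = (9 - 67)/(55 - 47) ≡ 31/8 mod 89. 8⁻¹ ≡ 78 (mod 89), so λ ≡ 15.
  x = λ² - 47 - 55 = 225 - 102 ≡ 34; y = λ·(47 - 34) - 67 ≡ 39. → (34, 39)
4P: (34, 39) + (55, 9). λ = (9 - 39)/(55 - 34) ≡ 59/21 mod 89. 21⁻¹ ≡ 17 (mod 89), so λ ≡ 24.
  x = λ² - 34 - 55 = 576 - 89 ≡ 42; y = λ·(34 - 42) - 39 ≡ 36. → (42, 36)
5P: (42, 36) + (55, 9). λ = (9 - 36)/(55 - 42) ≡ 62/13 mod 89. 13⁻¹ ≡ 48 (mod 89) since 13·48 = 624 ≡ 1, so λ ≡ 39.
  x = λ² - 42 - 55 = 1521 - 97 ≡ 0; y = λ·(42 - 0) - 36 ≡ 0. → (0, 0)
6P: (0, 0) + (55, 9). λ = (9 - 0)/(55 - 0) ≡ 9/55 mod 89. 55⁻¹ ≡ 34 (mod 89) since 55·34 = 1870 ≡ 1, so λ ≡ 39.
  x = λ² - 0 - 55 = 1521 - 55 ≡ 42; y = λ·(0 - 42) - 0 ≡ 53. → (42, 53)
7P: (42, 53) + (55, 9). λ = (9 - 53)/(55 - 42) ≡ 45/13 mod 89. 13⁻¹ ≡ 48 (mod 89), so λ ≡ 24.
  x = λ² - 42 - 55 = 576 - 97 ≡ 34; y = λ·(42 - 34) - 53 ≡ 50. → (34, 50)
8P: (34, 50) + (55, 9). λ = (9 - 50)/(55 - 34) ≡ 48/21 mod 89. 21⁻¹ ≡ 17 (mod 89), so λ ≡ 15.
  x = λ² - 34 - 55 = 225 - 89 ≡ 47; y = λ·(34 - 47) - 50 ≡ 22. → (47, 22)
9P: (47, 22) + (55, 9). λ = (9 - 22)/(55 - 47) ≡ 76/8 mod 89. 8⁻¹ ≡ 78 (mod 89), so λ ≡ 54.
  x = λ² - 47 - 55 = 2916 - 102 ≡ 55; y = λ·(47 - 55) - 22 ≡ 80. → (55, 80)
10P: (55, 80) + (55, 9): same x and y₁ ≡ -y₂, so the sum is O.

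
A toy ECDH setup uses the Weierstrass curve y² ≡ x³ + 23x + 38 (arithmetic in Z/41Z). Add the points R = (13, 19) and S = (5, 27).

(13, 19) + (5, 27). λ = (27 - 19)/(5 - 13) ≡ 8/33 mod 41. 33⁻¹ ≡ 5 (mod 41) since 33·5 = 165 ≡ 1, so λ ≡ 40.
  x = λ² - 13 - 5 = 1600 - 18 ≡ 24; y = λ·(13 - 24) - 19 ≡ 33. → (24, 33)

(24, 33)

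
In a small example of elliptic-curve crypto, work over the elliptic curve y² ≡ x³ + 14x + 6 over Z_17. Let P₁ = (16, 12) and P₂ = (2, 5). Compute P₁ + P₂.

(16, 12) + (2, 5). λ = (5 - 12)/(2 - 16) ≡ 10/3 mod 17. 3⁻¹ ≡ 6 (mod 17) since 3·6 = 18 ≡ 1, so λ ≡ 9.
  x = λ² - 16 - 2 = 81 - 18 ≡ 12; y = λ·(16 - 12) - 12 ≡ 7. → (12, 7)

(12, 7)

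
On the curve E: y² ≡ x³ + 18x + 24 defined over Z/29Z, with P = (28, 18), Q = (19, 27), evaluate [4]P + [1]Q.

(26, 1)

First 4P:
Repeated addition: build up to 4P.
2P: tangent at (28, 18): λ = (3·28² + 18)/(2·18) ≡ 21/7. 7⁻¹ ≡ 25 (mod 29), so λ ≡ 21·25 ≡ 3.
  x = λ² - 28 - 28 = 9 - 56 ≡ 11; y = λ·(28 - 11) - 18 ≡ 4. → (11, 4)
3P: (11, 4) + (28, 18). λ = (18 - 4)/(28 - 11) ≡ 14/17 mod 29. 17⁻¹ ≡ 12 (mod 29), so λ ≡ 23.
  x = λ² - 11 - 28 = 529 - 39 ≡ 26; y = λ·(11 - 26) - 4 ≡ 28. → (26, 28)
4P: (26, 28) + (28, 18). λ = (18 - 28)/(28 - 26) ≡ 19/2 mod 29. 2⁻¹ ≡ 15 (mod 29), so λ ≡ 24.
  x = λ² - 26 - 28 = 576 - 54 ≡ 0; y = λ·(26 - 0) - 28 ≡ 16. → (0, 16)
4P = (0, 16).
Finally 4P + Q:
(0, 16) + (19, 27). λ = (27 - 16)/(19 - 0) ≡ 11/19 mod 29. 19⁻¹ ≡ 26 (mod 29), so λ ≡ 25.
  x = λ² - 0 - 19 = 625 - 19 ≡ 26; y = λ·(0 - 26) - 16 ≡ 1. → (26, 1)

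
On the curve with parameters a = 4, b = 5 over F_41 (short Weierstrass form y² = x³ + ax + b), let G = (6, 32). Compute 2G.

tangent at (6, 32): λ = (3·6² + 4)/(2·32) ≡ 30/23. 23⁻¹ ≡ 25 (mod 41), so λ ≡ 30·25 ≡ 12.
  x = λ² - 6 - 6 = 144 - 12 ≡ 9; y = λ·(6 - 9) - 32 ≡ 14. → (9, 14)

(9, 14)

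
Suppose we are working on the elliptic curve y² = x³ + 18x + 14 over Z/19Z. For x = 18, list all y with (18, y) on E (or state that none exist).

none

x³ + 18x + 14 = 6170 ≡ 14 (mod 19).
14 is a non-residue mod 19; no y exists.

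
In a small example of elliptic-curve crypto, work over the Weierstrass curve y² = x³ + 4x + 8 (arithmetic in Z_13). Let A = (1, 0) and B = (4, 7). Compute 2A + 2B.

(5, 6)

First 2A:
Repeated addition: build up to 2A.
2A: (1, 0) + (1, 0): same x and y₁ ≡ -y₂, so the sum is ∞.
2A = ∞.
Next 2B:
Repeated addition: build up to 2B.
2B: tangent at (4, 7): λ = (3·4² + 4)/(2·7) ≡ 0/1. 1⁻¹ ≡ 1 (mod 13) since 1·1 = 1 ≡ 1, so λ ≡ 0·1 ≡ 0.
  x = λ² - 4 - 4 = 0 - 8 ≡ 5; y = λ·(4 - 5) - 7 ≡ 6. → (5, 6)
2B = (5, 6).
Finally 2A + 2B:
∞ + (5, 6) = (5, 6) (identity).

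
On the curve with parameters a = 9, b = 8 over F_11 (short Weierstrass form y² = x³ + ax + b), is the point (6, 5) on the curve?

yes

y² = 5² ≡ 3; x³ + 9x + 8 = 278 ≡ 3 (mod 11). 3 = 3.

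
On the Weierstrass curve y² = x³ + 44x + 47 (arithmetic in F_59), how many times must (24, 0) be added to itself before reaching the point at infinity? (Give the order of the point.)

2

2P: (24, 0) + (24, 0): same x and y₁ ≡ -y₂, so the sum is the point at infinity.
2P = the point at infinity, so the order is 2.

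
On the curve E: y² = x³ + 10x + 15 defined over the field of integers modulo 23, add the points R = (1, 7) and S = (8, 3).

(1, 7) + (8, 3). λ = (3 - 7)/(8 - 1) ≡ 19/7 mod 23. 7⁻¹ ≡ 10 (mod 23) since 7·10 = 70 ≡ 1, so λ ≡ 6.
  x = λ² - 1 - 8 = 36 - 9 ≡ 4; y = λ·(1 - 4) - 7 ≡ 21. → (4, 21)

(4, 21)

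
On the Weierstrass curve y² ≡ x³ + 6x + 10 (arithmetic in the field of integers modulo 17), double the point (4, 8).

tangent at (4, 8): λ = (3·4² + 6)/(2·8) ≡ 3/16. 16⁻¹ ≡ 16 (mod 17) since 16·16 = 256 ≡ 1, so λ ≡ 3·16 ≡ 14.
  x = λ² - 4 - 4 = 196 - 8 ≡ 1; y = λ·(4 - 1) - 8 ≡ 0. → (1, 0)

(1, 0)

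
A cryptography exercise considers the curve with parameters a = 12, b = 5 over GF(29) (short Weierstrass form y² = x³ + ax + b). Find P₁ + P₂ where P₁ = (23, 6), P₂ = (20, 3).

(16, 1)

(23, 6) + (20, 3). λ = (3 - 6)/(20 - 23) ≡ 26/26 mod 29. 26⁻¹ ≡ 19 (mod 29), so λ ≡ 1.
  x = λ² - 23 - 20 = 1 - 43 ≡ 16; y = λ·(23 - 16) - 6 ≡ 1. → (16, 1)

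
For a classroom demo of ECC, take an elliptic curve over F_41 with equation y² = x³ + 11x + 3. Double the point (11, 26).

tangent at (11, 26): λ = (3·11² + 11)/(2·26) ≡ 5/11. 11⁻¹ ≡ 15 (mod 41) since 11·15 = 165 ≡ 1, so λ ≡ 5·15 ≡ 34.
  x = λ² - 11 - 11 = 1156 - 22 ≡ 27; y = λ·(11 - 27) - 26 ≡ 4. → (27, 4)

(27, 4)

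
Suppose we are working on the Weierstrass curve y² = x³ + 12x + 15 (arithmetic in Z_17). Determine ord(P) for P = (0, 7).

10

2P: tangent at (0, 7): λ = (3·0² + 12)/(2·7) ≡ 12/14. 14⁻¹ ≡ 11 (mod 17), so λ ≡ 12·11 ≡ 13.
  x = λ² - 0 - 0 = 169 - 0 ≡ 16; y = λ·(0 - 16) - 7 ≡ 6. → (16, 6)
3P: (16, 6) + (0, 7). λ = (7 - 6)/(0 - 16) ≡ 1/1 mod 17. 1⁻¹ ≡ 1 (mod 17) since 1·1 = 1 ≡ 1, so λ ≡ 1.
  x = λ² - 16 - 0 = 1 - 16 ≡ 2; y = λ·(16 - 2) - 6 ≡ 8. → (2, 8)
4P: (2, 8) + (0, 7). λ = (7 - 8)/(0 - 2) ≡ 16/15 mod 17. 15⁻¹ ≡ 8 (mod 17) since 15·8 = 120 ≡ 1, so λ ≡ 9.
  x = λ² - 2 - 0 = 81 - 2 ≡ 11; y = λ·(2 - 11) - 8 ≡ 13. → (11, 13)
5P: (11, 13) + (0, 7). λ = (7 - 13)/(0 - 11) ≡ 11/6 mod 17. 6⁻¹ ≡ 3 (mod 17), so λ ≡ 16.
  x = λ² - 11 - 0 = 256 - 11 ≡ 7; y = λ·(11 - 7) - 13 ≡ 0. → (7, 0)
6P: (7, 0) + (0, 7). λ = (7 - 0)/(0 - 7) ≡ 7/10 mod 17. 10⁻¹ ≡ 12 (mod 17), so λ ≡ 16.
  x = λ² - 7 - 0 = 256 - 7 ≡ 11; y = λ·(7 - 11) - 0 ≡ 4. → (11, 4)
7P: (11, 4) + (0, 7). λ = (7 - 4)/(0 - 11) ≡ 3/6 mod 17. 6⁻¹ ≡ 3 (mod 17), so λ ≡ 9.
  x = λ² - 11 - 0 = 81 - 11 ≡ 2; y = λ·(11 - 2) - 4 ≡ 9. → (2, 9)
8P: (2, 9) + (0, 7). λ = (7 - 9)/(0 - 2) ≡ 15/15 mod 17. 15⁻¹ ≡ 8 (mod 17), so λ ≡ 1.
  x = λ² - 2 - 0 = 1 - 2 ≡ 16; y = λ·(2 - 16) - 9 ≡ 11. → (16, 11)
9P: (16, 11) + (0, 7). λ = (7 - 11)/(0 - 16) ≡ 13/1 mod 17. 1⁻¹ ≡ 1 (mod 17) since 1·1 = 1 ≡ 1, so λ ≡ 13.
  x = λ² - 16 - 0 = 169 - 16 ≡ 0; y = λ·(16 - 0) - 11 ≡ 10. → (0, 10)
10P: (0, 10) + (0, 7): same x and y₁ ≡ -y₂, so the sum is the point at infinity.
10P = the point at infinity, so the order is 10.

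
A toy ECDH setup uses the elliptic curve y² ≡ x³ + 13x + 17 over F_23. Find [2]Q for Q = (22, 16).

tangent at (22, 16): λ = (3·22² + 13)/(2·16) ≡ 16/9. 9⁻¹ ≡ 18 (mod 23), so λ ≡ 16·18 ≡ 12.
  x = λ² - 22 - 22 = 144 - 44 ≡ 8; y = λ·(22 - 8) - 16 ≡ 14. → (8, 14)

(8, 14)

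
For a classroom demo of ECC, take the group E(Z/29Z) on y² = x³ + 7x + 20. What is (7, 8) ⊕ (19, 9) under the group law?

(7, 8) + (19, 9). λ = (9 - 8)/(19 - 7) ≡ 1/12 mod 29. 12⁻¹ ≡ 17 (mod 29) since 12·17 = 204 ≡ 1, so λ ≡ 17.
  x = λ² - 7 - 19 = 289 - 26 ≡ 2; y = λ·(7 - 2) - 8 ≡ 19. → (2, 19)

(2, 19)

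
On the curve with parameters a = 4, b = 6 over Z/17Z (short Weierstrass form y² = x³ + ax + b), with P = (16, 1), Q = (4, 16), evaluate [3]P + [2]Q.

(4, 1)

First 3P:
Repeated addition: build up to 3P.
2P: tangent at (16, 1): λ = (3·16² + 4)/(2·1) ≡ 7/2. 2⁻¹ ≡ 9 (mod 17), so λ ≡ 7·9 ≡ 12.
  x = λ² - 16 - 16 = 144 - 32 ≡ 10; y = λ·(16 - 10) - 1 ≡ 3. → (10, 3)
3P: (10, 3) + (16, 1). λ = (1 - 3)/(16 - 10) ≡ 15/6 mod 17. 6⁻¹ ≡ 3 (mod 17), so λ ≡ 11.
  x = λ² - 10 - 16 = 121 - 26 ≡ 10; y = λ·(10 - 10) - 3 ≡ 14. → (10, 14)
3P = (10, 14).
Next 2Q:
Repeated addition: build up to 2Q.
2Q: tangent at (4, 16): λ = (3·4² + 4)/(2·16) ≡ 1/15. 15⁻¹ ≡ 8 (mod 17) since 15·8 = 120 ≡ 1, so λ ≡ 1·8 ≡ 8.
  x = λ² - 4 - 4 = 64 - 8 ≡ 5; y = λ·(4 - 5) - 16 ≡ 10. → (5, 10)
2Q = (5, 10).
Finally 3P + 2Q:
(10, 14) + (5, 10). λ = (10 - 14)/(5 - 10) ≡ 13/12 mod 17. 12⁻¹ ≡ 10 (mod 17) since 12·10 = 120 ≡ 1, so λ ≡ 11.
  x = λ² - 10 - 5 = 121 - 15 ≡ 4; y = λ·(10 - 4) - 14 ≡ 1. → (4, 1)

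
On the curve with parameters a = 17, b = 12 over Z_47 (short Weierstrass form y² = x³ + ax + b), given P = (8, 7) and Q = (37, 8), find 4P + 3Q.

(2, 17)

First 4P:
Repeated addition: build up to 4P.
2P: tangent at (8, 7): λ = (3·8² + 17)/(2·7) ≡ 21/14. 14⁻¹ ≡ 37 (mod 47) since 14·37 = 518 ≡ 1, so λ ≡ 21·37 ≡ 25.
  x = λ² - 8 - 8 = 625 - 16 ≡ 45; y = λ·(8 - 45) - 7 ≡ 8. → (45, 8)
3P: (45, 8) + (8, 7). λ = (7 - 8)/(8 - 45) ≡ 46/10 mod 47. 10⁻¹ ≡ 33 (mod 47) since 10·33 = 330 ≡ 1, so λ ≡ 14.
  x = λ² - 45 - 8 = 196 - 53 ≡ 2; y = λ·(45 - 2) - 8 ≡ 30. → (2, 30)
4P: (2, 30) + (8, 7). λ = (7 - 30)/(8 - 2) ≡ 24/6 mod 47. 6⁻¹ ≡ 8 (mod 47), so λ ≡ 4.
  x = λ² - 2 - 8 = 16 - 10 ≡ 6; y = λ·(2 - 6) - 30 ≡ 1. → (6, 1)
4P = (6, 1).
Next 3Q:
Repeated addition: build up to 3Q.
2Q: tangent at (37, 8): λ = (3·37² + 17)/(2·8) ≡ 35/16. 16⁻¹ ≡ 3 (mod 47) since 16·3 = 48 ≡ 1, so λ ≡ 35·3 ≡ 11.
  x = λ² - 37 - 37 = 121 - 74 ≡ 0; y = λ·(37 - 0) - 8 ≡ 23. → (0, 23)
3Q: (0, 23) + (37, 8). λ = (8 - 23)/(37 - 0) ≡ 32/37 mod 47. 37⁻¹ ≡ 14 (mod 47), so λ ≡ 25.
  x = λ² - 0 - 37 = 625 - 37 ≡ 24; y = λ·(0 - 24) - 23 ≡ 35. → (24, 35)
3Q = (24, 35).
Finally 4P + 3Q:
(6, 1) + (24, 35). λ = (35 - 1)/(24 - 6) ≡ 34/18 mod 47. 18⁻¹ ≡ 34 (mod 47) since 18·34 = 612 ≡ 1, so λ ≡ 28.
  x = λ² - 6 - 24 = 784 - 30 ≡ 2; y = λ·(6 - 2) - 1 ≡ 17. → (2, 17)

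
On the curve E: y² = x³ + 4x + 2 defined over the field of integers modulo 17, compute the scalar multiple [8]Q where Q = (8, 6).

Repeated addition: build up to 8Q.
2Q: tangent at (8, 6): λ = (3·8² + 4)/(2·6) ≡ 9/12. 12⁻¹ ≡ 10 (mod 17) since 12·10 = 120 ≡ 1, so λ ≡ 9·10 ≡ 5.
  x = λ² - 8 - 8 = 25 - 16 ≡ 9; y = λ·(8 - 9) - 6 ≡ 6. → (9, 6)
3Q: (9, 6) + (8, 6). λ = (6 - 6)/(8 - 9) ≡ 0/16 mod 17. 16⁻¹ ≡ 16 (mod 17), so λ ≡ 0.
  x = λ² - 9 - 8 = 0 - 17 ≡ 0; y = λ·(9 - 0) - 6 ≡ 11. → (0, 11)
4Q: (0, 11) + (8, 6). λ = (6 - 11)/(8 - 0) ≡ 12/8 mod 17. 8⁻¹ ≡ 15 (mod 17), so λ ≡ 10.
  x = λ² - 0 - 8 = 100 - 8 ≡ 7; y = λ·(0 - 7) - 11 ≡ 4. → (7, 4)
5Q: (7, 4) + (8, 6). λ = (6 - 4)/(8 - 7) ≡ 2/1 mod 17. 1⁻¹ ≡ 1 (mod 17) since 1·1 = 1 ≡ 1, so λ ≡ 2.
  x = λ² - 7 - 8 = 4 - 15 ≡ 6; y = λ·(7 - 6) - 4 ≡ 15. → (6, 15)
6Q: (6, 15) + (8, 6). λ = (6 - 15)/(8 - 6) ≡ 8/2 mod 17. 2⁻¹ ≡ 9 (mod 17), so λ ≡ 4.
  x = λ² - 6 - 8 = 16 - 14 ≡ 2; y = λ·(6 - 2) - 15 ≡ 1. → (2, 1)
7Q: (2, 1) + (8, 6). λ = (6 - 1)/(8 - 2) ≡ 5/6 mod 17. 6⁻¹ ≡ 3 (mod 17), so λ ≡ 15.
  x = λ² - 2 - 8 = 225 - 10 ≡ 11; y = λ·(2 - 11) - 1 ≡ 0. → (11, 0)
8Q: (11, 0) + (8, 6). λ = (6 - 0)/(8 - 11) ≡ 6/14 mod 17. 14⁻¹ ≡ 11 (mod 17), so λ ≡ 15.
  x = λ² - 11 - 8 = 225 - 19 ≡ 2; y = λ·(11 - 2) - 0 ≡ 16. → (2, 16)

(2, 16)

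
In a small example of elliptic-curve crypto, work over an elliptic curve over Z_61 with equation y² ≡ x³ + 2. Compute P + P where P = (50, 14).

(21, 33)

tangent at (50, 14): λ = (3·50² + 0)/(2·14) ≡ 58/28. 28⁻¹ ≡ 24 (mod 61), so λ ≡ 58·24 ≡ 50.
  x = λ² - 50 - 50 = 2500 - 100 ≡ 21; y = λ·(50 - 21) - 14 ≡ 33. → (21, 33)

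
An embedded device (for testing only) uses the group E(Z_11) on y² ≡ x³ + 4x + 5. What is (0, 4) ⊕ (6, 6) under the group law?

(10, 0)

(0, 4) + (6, 6). λ = (6 - 4)/(6 - 0) ≡ 2/6 mod 11. 6⁻¹ ≡ 2 (mod 11), so λ ≡ 4.
  x = λ² - 0 - 6 = 16 - 6 ≡ 10; y = λ·(0 - 10) - 4 ≡ 0. → (10, 0)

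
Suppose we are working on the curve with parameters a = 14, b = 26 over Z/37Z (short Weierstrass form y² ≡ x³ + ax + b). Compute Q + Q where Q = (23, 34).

(2, 5)

tangent at (23, 34): λ = (3·23² + 14)/(2·34) ≡ 10/31. 31⁻¹ ≡ 6 (mod 37) since 31·6 = 186 ≡ 1, so λ ≡ 10·6 ≡ 23.
  x = λ² - 23 - 23 = 529 - 46 ≡ 2; y = λ·(23 - 2) - 34 ≡ 5. → (2, 5)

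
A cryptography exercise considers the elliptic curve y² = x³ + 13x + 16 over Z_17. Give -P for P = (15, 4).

-(15, 4) = (15, -4 mod 17) = (15, 13).

(15, 13)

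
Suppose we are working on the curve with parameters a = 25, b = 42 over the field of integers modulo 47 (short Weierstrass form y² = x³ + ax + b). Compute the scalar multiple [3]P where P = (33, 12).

(2, 10)

Repeated addition: build up to 3P.
2P: tangent at (33, 12): λ = (3·33² + 25)/(2·12) ≡ 2/24. 24⁻¹ ≡ 2 (mod 47), so λ ≡ 2·2 ≡ 4.
  x = λ² - 33 - 33 = 16 - 66 ≡ 44; y = λ·(33 - 44) - 12 ≡ 38. → (44, 38)
3P: (44, 38) + (33, 12). λ = (12 - 38)/(33 - 44) ≡ 21/36 mod 47. 36⁻¹ ≡ 17 (mod 47), so λ ≡ 28.
  x = λ² - 44 - 33 = 784 - 77 ≡ 2; y = λ·(44 - 2) - 38 ≡ 10. → (2, 10)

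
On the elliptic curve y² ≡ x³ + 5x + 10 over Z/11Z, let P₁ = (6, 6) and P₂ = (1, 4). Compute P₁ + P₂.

(6, 6) + (1, 4). λ = (4 - 6)/(1 - 6) ≡ 9/6 mod 11. 6⁻¹ ≡ 2 (mod 11), so λ ≡ 7.
  x = λ² - 6 - 1 = 49 - 7 ≡ 9; y = λ·(6 - 9) - 6 ≡ 6. → (9, 6)

(9, 6)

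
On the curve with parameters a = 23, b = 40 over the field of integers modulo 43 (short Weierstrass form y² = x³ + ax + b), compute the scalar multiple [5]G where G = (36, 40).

(30, 9)

Repeated addition: build up to 5G.
2G: tangent at (36, 40): λ = (3·36² + 23)/(2·40) ≡ 41/37. 37⁻¹ ≡ 7 (mod 43), so λ ≡ 41·7 ≡ 29.
  x = λ² - 36 - 36 = 841 - 72 ≡ 38; y = λ·(36 - 38) - 40 ≡ 31. → (38, 31)
3G: (38, 31) + (36, 40). λ = (40 - 31)/(36 - 38) ≡ 9/41 mod 43. 41⁻¹ ≡ 21 (mod 43), so λ ≡ 17.
  x = λ² - 38 - 36 = 289 - 74 ≡ 0; y = λ·(38 - 0) - 31 ≡ 13. → (0, 13)
4G: (0, 13) + (36, 40). λ = (40 - 13)/(36 - 0) ≡ 27/36 mod 43. 36⁻¹ ≡ 6 (mod 43), so λ ≡ 33.
  x = λ² - 0 - 36 = 1089 - 36 ≡ 21; y = λ·(0 - 21) - 13 ≡ 25. → (21, 25)
5G: (21, 25) + (36, 40). λ = (40 - 25)/(36 - 21) ≡ 15/15 mod 43. 15⁻¹ ≡ 23 (mod 43) since 15·23 = 345 ≡ 1, so λ ≡ 1.
  x = λ² - 21 - 36 = 1 - 57 ≡ 30; y = λ·(21 - 30) - 25 ≡ 9. → (30, 9)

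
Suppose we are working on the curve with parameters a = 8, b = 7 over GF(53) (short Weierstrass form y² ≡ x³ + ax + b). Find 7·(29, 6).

(26, 47)

Write Q = (29, 6).
Repeated addition: build up to 7Q.
2Q: tangent at (29, 6): λ = (3·29² + 8)/(2·6) ≡ 40/12. 12⁻¹ ≡ 31 (mod 53), so λ ≡ 40·31 ≡ 21.
  x = λ² - 29 - 29 = 441 - 58 ≡ 12; y = λ·(29 - 12) - 6 ≡ 33. → (12, 33)
3Q: (12, 33) + (29, 6). λ = (6 - 33)/(29 - 12) ≡ 26/17 mod 53. 17⁻¹ ≡ 25 (mod 53), so λ ≡ 14.
  x = λ² - 12 - 29 = 196 - 41 ≡ 49; y = λ·(12 - 49) - 33 ≡ 32. → (49, 32)
4Q: (49, 32) + (29, 6). λ = (6 - 32)/(29 - 49) ≡ 27/33 mod 53. 33⁻¹ ≡ 45 (mod 53), so λ ≡ 49.
  x = λ² - 49 - 29 = 2401 - 78 ≡ 44; y = λ·(49 - 44) - 32 ≡ 1. → (44, 1)
5Q: (44, 1) + (29, 6). λ = (6 - 1)/(29 - 44) ≡ 5/38 mod 53. 38⁻¹ ≡ 7 (mod 53), so λ ≡ 35.
  x = λ² - 44 - 29 = 1225 - 73 ≡ 39; y = λ·(44 - 39) - 1 ≡ 15. → (39, 15)
6Q: (39, 15) + (29, 6). λ = (6 - 15)/(29 - 39) ≡ 44/43 mod 53. 43⁻¹ ≡ 37 (mod 53), so λ ≡ 38.
  x = λ² - 39 - 29 = 1444 - 68 ≡ 51; y = λ·(39 - 51) - 15 ≡ 6. → (51, 6)
7Q: (51, 6) + (29, 6). λ = (6 - 6)/(29 - 51) ≡ 0/31 mod 53. 31⁻¹ ≡ 12 (mod 53) since 31·12 = 372 ≡ 1, so λ ≡ 0.
  x = λ² - 51 - 29 = 0 - 80 ≡ 26; y = λ·(51 - 26) - 6 ≡ 47. → (26, 47)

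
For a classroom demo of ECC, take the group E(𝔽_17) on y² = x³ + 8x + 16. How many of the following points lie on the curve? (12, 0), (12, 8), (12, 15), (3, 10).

1

(12, 0): 0² ≡ 0, rhs ≡ 4 → off.
(12, 8): 8² ≡ 13, rhs ≡ 4 → off.
(12, 15): 15² ≡ 4, rhs ≡ 4 → on.
(3, 10): 10² ≡ 15, rhs ≡ 16 → off.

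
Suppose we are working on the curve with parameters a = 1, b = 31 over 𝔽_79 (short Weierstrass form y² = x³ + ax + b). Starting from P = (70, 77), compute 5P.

Double-and-add on 5 = (101)₂. Start with P = (70, 77) for the leading 1-bit.
double: tangent at (70, 77): λ = (3·70² + 1)/(2·77) ≡ 7/75. 75⁻¹ ≡ 59 (mod 79), so λ ≡ 7·59 ≡ 18.
  x = λ² - 70 - 70 = 324 - 140 ≡ 26; y = λ·(70 - 26) - 77 ≡ 4. → (26, 4)
double: tangent at (26, 4): λ = (3·26² + 1)/(2·4) ≡ 54/8. 8⁻¹ ≡ 10 (mod 79) since 8·10 = 80 ≡ 1, so λ ≡ 54·10 ≡ 66.
  x = λ² - 26 - 26 = 4356 - 52 ≡ 38; y = λ·(26 - 38) - 4 ≡ 73. → (38, 73)
add P: (38, 73) + (70, 77). λ = (77 - 73)/(70 - 38) ≡ 4/32 mod 79. 32⁻¹ ≡ 42 (mod 79), so λ ≡ 10.
  x = λ² - 38 - 70 = 100 - 108 ≡ 71; y = λ·(38 - 71) - 73 ≡ 71. → (71, 71)

(71, 71)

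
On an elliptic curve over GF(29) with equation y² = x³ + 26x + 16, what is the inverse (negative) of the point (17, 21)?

(17, 8)

-(17, 21) = (17, -21 mod 29) = (17, 8).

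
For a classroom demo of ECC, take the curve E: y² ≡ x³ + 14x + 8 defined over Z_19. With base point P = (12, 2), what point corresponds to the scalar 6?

Double-and-add on 6 = (110)₂. Start with P = (12, 2) for the leading 1-bit.
double: tangent at (12, 2): λ = (3·12² + 14)/(2·2) ≡ 9/4. 4⁻¹ ≡ 5 (mod 19), so λ ≡ 9·5 ≡ 7.
  x = λ² - 12 - 12 = 49 - 24 ≡ 6; y = λ·(12 - 6) - 2 ≡ 2. → (6, 2)
add P: (6, 2) + (12, 2). λ = (2 - 2)/(12 - 6) ≡ 0/6 mod 19. 6⁻¹ ≡ 16 (mod 19), so λ ≡ 0.
  x = λ² - 6 - 12 = 0 - 18 ≡ 1; y = λ·(6 - 1) - 2 ≡ 17. → (1, 17)
double: tangent at (1, 17): λ = (3·1² + 14)/(2·17) ≡ 17/15. 15⁻¹ ≡ 14 (mod 19) since 15·14 = 210 ≡ 1, so λ ≡ 17·14 ≡ 10.
  x = λ² - 1 - 1 = 100 - 2 ≡ 3; y = λ·(1 - 3) - 17 ≡ 1. → (3, 1)

(3, 1)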